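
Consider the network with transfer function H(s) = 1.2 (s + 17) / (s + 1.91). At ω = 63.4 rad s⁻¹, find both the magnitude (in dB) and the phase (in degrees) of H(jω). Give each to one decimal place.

|j63.4 + 17| = √(63.4² + 17²) = 65.64
|j63.4 + 1.91| = √(63.4² + 1.91²) = 63.43
|H(j63.4)| = 1.2 × 65.64 / 63.43 = 1.2418
20 log₁₀(1.2418) = 1.88 dB
∠(j63.4 + 17) = arctan(63.4/17) = 74.99°
∠(j63.4 + 1.91) = arctan(63.4/1.91) = 88.27°
∠H(j63.4) = 74.99° − 88.27° = -13.28°

|H| = 1.9 dB, ∠H = -13.3 deg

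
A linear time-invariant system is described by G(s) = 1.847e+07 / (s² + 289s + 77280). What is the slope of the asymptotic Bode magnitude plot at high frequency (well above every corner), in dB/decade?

-40 dB/decade

With 0 zeros and 2 poles, the high-frequency asymptotic slope is 20 × (0 − 2) = -40 dB/decade.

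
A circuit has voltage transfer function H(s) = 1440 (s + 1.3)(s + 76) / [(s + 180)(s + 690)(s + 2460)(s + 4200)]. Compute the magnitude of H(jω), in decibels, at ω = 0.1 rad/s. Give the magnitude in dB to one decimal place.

-139.1 dB

|j0.1 + 1.3| = √(0.1² + 1.3²) = 1.304
|j0.1 + 76| = √(0.1² + 76²) = 76
|j0.1 + 180| = √(0.1² + 180²) = 180
|j0.1 + 690| = √(0.1² + 690²) = 690
|j0.1 + 2460| = √(0.1² + 2460²) = 2460
|j0.1 + 4200| = √(0.1² + 4200²) = 4200
|H(j0.1)| = 1440 × 1.304 × 76 / (180 × 690 × 2460 × 4200) = 1.112e-07
20 log₁₀(1.112e-07) = -139.08 dB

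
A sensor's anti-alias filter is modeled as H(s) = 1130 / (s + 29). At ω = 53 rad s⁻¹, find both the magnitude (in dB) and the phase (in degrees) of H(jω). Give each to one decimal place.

|H| = 25.4 dB, ∠H = -61.3 deg

|j53 + 29| = √(53² + 29²) = 60.42
|H(j53)| = 1130 / 60.42 = 18.704
20 log₁₀(18.704) = 25.44 dB
∠(j53 + 29) = arctan(53/29) = 61.31°
∠H(j53) = −61.31° = -61.31°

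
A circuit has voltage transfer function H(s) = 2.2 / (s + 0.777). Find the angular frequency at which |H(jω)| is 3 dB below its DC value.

0.777 rad/s

For a single-pole low-pass, the −3 dB point is at the pole: ω = 0.777 rad/s.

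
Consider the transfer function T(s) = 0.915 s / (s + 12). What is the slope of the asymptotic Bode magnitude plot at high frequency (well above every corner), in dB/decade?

0 dB/decade

With 1 zero and 1 pole, the high-frequency asymptotic slope is 20 × (1 − 1) = 0 dB/decade.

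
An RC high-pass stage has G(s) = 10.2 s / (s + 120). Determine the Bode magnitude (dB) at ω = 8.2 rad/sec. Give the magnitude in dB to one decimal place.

-3.2 dB

|j8.2| = 8.2
|j8.2 + 120| = √(8.2² + 120²) = 120.3
|G(j8.2)| = 10.2 × 8.2 / 120.3 = 0.69538
20 log₁₀(0.69538) = -3.16 dB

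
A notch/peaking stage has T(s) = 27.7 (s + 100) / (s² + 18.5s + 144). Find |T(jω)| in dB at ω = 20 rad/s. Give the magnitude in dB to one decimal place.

16.0 dB

|j20 + 100| = √(20² + 100²) = 102
|(j20)² + 18.5(j20) + 144| = |-256 + j370| = 449.9
|T(j20)| = 27.7 × 102 / 449.9 = 6.2785
20 log₁₀(6.2785) = 15.96 dB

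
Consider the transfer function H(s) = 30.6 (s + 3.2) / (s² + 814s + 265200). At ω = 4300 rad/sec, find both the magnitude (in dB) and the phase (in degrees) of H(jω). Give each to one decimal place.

|j4300 + 3.2| = √(4300² + 3.2²) = 4300
|(j4300)² + 814(j4300) + 265200| = |-1.8225e+07 + j3.5002e+06| = 1.856e+07
|H(j4300)| = 30.6 × 4300 / 1.856e+07 = 0.0070903
20 log₁₀(0.0070903) = -42.99 dB
∠(j4300 + 3.2) = arctan(4300/3.2) = 89.96°
∠[(j4300)² + 814(j4300) + 265200] = ∠[-1.8225e+07 + j3.5002e+06] = 169.13°
∠H(j4300) = 89.96° − 169.13° = -79.17°

|H| = -43.0 dB, ∠H = -79.2°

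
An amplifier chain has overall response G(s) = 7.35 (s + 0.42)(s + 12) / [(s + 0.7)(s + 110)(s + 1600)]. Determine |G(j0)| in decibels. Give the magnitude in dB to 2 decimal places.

-70.44 dB

G(0) = 7.35 × 0.42 × 12 / (0.7 × 110 × 1600) = 0.00030068
20 log₁₀(0.00030068) = -70.438 dB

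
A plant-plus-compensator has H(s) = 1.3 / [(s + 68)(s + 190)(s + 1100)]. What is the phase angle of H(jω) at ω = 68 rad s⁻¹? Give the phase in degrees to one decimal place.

∠(j68 + 68) = arctan(68/68) = 45.00°
∠(j68 + 190) = arctan(68/190) = 19.69°
∠(j68 + 1100) = arctan(68/1100) = 3.54°
∠H(j68) = − (45.00° + 19.69° + 3.54°) = -68.23°

-68.2°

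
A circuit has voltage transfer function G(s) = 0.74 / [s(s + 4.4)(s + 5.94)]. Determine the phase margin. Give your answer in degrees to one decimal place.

89.4°

Gain crossover: |G(jω)| = 1 at ω ≈ 0.0283 rad/s.
∠G(j0.0283) = −90° − arctan(0.0283/4.4) − arctan(0.0283/5.94) ≈ -90.64°
PM = 180° + (-90.64°) = 89.36°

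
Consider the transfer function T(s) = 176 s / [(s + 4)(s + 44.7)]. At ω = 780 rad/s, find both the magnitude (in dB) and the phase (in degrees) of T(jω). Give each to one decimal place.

|T| = -12.9 dB, ∠T = -86.4°

|j780| = 780
|j780 + 4| = √(780² + 4²) = 780
|j780 + 44.7| = √(780² + 44.7²) = 781.3
|T(j780)| = 176 × 780 / (780 × 781.3) = 0.22527
20 log₁₀(0.22527) = -12.95 dB
∠(j780) = 90.00°
∠(j780 + 4) = arctan(780/4) = 89.71°
∠(j780 + 44.7) = arctan(780/44.7) = 86.72°
∠T(j780) = 90.00° − (89.71° + 86.72°) = -86.43°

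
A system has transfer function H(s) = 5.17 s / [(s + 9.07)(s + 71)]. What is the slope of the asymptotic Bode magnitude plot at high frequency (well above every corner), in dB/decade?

With 1 zero and 2 poles, the high-frequency asymptotic slope is 20 × (1 − 2) = -20 dB/decade.

-20 dB/decade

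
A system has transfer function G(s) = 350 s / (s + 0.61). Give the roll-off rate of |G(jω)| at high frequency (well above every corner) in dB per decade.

0 dB/decade

With 1 zero and 1 pole, the high-frequency asymptotic slope is 20 × (1 − 1) = 0 dB/decade.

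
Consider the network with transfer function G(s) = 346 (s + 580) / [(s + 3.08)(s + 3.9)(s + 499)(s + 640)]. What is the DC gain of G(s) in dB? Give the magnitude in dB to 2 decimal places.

-25.63 dB

G(0) = 346 × 580 / (3.08 × 3.9 × 499 × 640) = 0.052313
20 log₁₀(0.052313) = -25.628 dB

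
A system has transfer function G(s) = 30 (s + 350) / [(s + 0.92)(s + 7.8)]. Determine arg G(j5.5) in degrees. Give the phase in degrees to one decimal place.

-114.8°

∠(j5.5 + 350) = arctan(5.5/350) = 0.90°
∠(j5.5 + 0.92) = arctan(5.5/0.92) = 80.50°
∠(j5.5 + 7.8) = arctan(5.5/7.8) = 35.19°
∠G(j5.5) = 0.90° − (80.50° + 35.19°) = -114.79°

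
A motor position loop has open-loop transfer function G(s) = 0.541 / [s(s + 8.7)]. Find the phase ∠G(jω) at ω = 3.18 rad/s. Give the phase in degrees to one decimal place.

-110.1 deg

∠(j3.18 + 8.7) = arctan(3.18/8.7) = 20.08°
∠(j3.18) = 90.00°
∠G(j3.18) = − (20.08° + 90.00°) = -110.08°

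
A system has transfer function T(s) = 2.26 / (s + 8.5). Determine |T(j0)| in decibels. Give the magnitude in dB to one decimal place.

T(0) = 2.26 / 8.5 = 0.26588
20 log₁₀(0.26588) = -11.51 dB

-11.5 dB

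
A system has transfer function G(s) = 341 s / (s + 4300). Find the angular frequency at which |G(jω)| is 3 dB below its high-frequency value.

4300 rad/s

For a single-pole high-pass, the −3 dB point is at the pole: ω = 4300 rad/s.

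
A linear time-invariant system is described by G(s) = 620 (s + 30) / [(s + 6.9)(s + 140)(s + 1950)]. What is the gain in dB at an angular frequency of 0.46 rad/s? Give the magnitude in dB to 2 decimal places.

-40.13 dB

|j0.46 + 30| = √(0.46² + 30²) = 30
|j0.46 + 6.9| = √(0.46² + 6.9²) = 6.915
|j0.46 + 140| = √(0.46² + 140²) = 140
|j0.46 + 1950| = √(0.46² + 1950²) = 1950
|G(j0.46)| = 620 × 30 / (6.915 × 140 × 1950) = 0.0098534
20 log₁₀(0.0098534) = -40.128 dB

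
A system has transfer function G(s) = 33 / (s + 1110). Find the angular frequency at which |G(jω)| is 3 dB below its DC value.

1110 rad/sec

For a single-pole low-pass, the −3 dB point is at the pole: ω = 1110 rad/sec.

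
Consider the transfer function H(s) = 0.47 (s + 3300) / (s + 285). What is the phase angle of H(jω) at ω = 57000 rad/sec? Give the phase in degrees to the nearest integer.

-3°

∠(j57000 + 3300) = arctan(57000/3300) = 86.69°
∠(j57000 + 285) = arctan(57000/285) = 89.71°
∠H(j57000) = 86.69° − 89.71° = -3.03°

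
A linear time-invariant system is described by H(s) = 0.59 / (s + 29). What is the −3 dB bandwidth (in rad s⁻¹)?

29 rad s⁻¹

For a single-pole low-pass, the −3 dB point is at the pole: ω = 29 rad s⁻¹.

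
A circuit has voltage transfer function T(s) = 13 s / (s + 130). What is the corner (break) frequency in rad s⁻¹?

The single real pole at s = −130 gives a corner at ω = 130 rad s⁻¹.

130 rad s⁻¹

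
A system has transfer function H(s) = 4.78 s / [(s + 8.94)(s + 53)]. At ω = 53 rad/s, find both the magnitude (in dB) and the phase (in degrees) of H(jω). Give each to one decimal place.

|H| = -24.0 dB, ∠H = -35.4 deg

|j53| = 53
|j53 + 8.94| = √(53² + 8.94²) = 53.75
|j53 + 53| = √(53² + 53²) = 74.95
|H(j53)| = 4.78 × 53 / (53.75 × 74.95) = 0.062885
20 log₁₀(0.062885) = -24.03 dB
∠(j53) = 90.00°
∠(j53 + 8.94) = arctan(53/8.94) = 80.43°
∠(j53 + 53) = arctan(53/53) = 45.00°
∠H(j53) = 90.00° − (80.43° + 45.00°) = -35.43°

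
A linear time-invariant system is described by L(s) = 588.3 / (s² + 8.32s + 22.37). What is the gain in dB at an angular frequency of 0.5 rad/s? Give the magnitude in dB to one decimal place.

|(j0.5)² + 8.32(j0.5) + 22.37| = |22.12 + j4.16| = 22.51
|L(j0.5)| = 588.3 / 22.51 = 26.138
20 log₁₀(26.138) = 28.35 dB

28.3 dB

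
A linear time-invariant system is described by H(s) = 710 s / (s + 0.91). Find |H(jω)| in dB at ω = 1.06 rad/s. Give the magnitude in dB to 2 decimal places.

|j1.06| = 1.06
|j1.06 + 0.91| = √(1.06² + 0.91²) = 1.397
|H(j1.06)| = 710 × 1.06 / 1.397 = 538.71
20 log₁₀(538.71) = 54.627 dB

54.63 dB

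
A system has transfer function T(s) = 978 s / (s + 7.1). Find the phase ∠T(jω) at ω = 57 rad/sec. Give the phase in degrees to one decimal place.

∠(j57) = 90.00°
∠(j57 + 7.1) = arctan(57/7.1) = 82.90°
∠T(j57) = 90.00° − 82.90° = 7.10°

7.1°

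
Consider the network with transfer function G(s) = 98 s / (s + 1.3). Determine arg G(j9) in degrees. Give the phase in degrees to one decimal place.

∠(j9) = 90.00°
∠(j9 + 1.3) = arctan(9/1.3) = 81.78°
∠G(j9) = 90.00° − 81.78° = 8.22°

8.2°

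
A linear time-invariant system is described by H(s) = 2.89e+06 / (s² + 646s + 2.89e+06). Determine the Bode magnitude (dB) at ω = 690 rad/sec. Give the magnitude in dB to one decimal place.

1.4 dB

|(j690)² + 646(j690) + 2.89e+06| = |2.4139e+06 + j4.4574e+05| = 2.455e+06
|H(j690)| = 2.89e+06 / 2.455e+06 = 1.1773
20 log₁₀(1.1773) = 1.42 dB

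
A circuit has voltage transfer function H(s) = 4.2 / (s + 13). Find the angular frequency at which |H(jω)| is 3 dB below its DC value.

For a single-pole low-pass, the −3 dB point is at the pole: ω = 13 rad/s.

13 rad/s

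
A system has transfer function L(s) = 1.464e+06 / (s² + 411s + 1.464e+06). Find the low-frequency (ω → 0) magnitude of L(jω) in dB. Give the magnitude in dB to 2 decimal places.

L(0) = 1.464e+06 / 1.464e+06 = 1
20 log₁₀(1) = 0.000 dB

0.00 dB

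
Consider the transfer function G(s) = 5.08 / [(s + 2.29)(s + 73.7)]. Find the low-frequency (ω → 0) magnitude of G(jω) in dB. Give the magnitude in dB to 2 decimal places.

G(0) = 5.08 / (2.29 × 73.7) = 0.0301
20 log₁₀(0.0301) = -30.429 dB

-30.43 dB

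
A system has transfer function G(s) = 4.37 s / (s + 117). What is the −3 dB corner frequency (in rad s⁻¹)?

For a single-pole high-pass, the −3 dB point is at the pole: ω = 117 rad s⁻¹.

117 rad s⁻¹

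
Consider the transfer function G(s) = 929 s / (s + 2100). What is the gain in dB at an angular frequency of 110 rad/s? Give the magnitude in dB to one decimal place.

33.7 dB

|j110| = 110
|j110 + 2100| = √(110² + 2100²) = 2103
|G(j110)| = 929 × 110 / 2103 = 48.595
20 log₁₀(48.595) = 33.73 dB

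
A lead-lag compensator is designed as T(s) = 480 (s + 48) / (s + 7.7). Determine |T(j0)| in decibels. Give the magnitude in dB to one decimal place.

T(0) = 480 × 48 / 7.7 = 2992.2
20 log₁₀(2992.2) = 69.52 dB

69.5 dB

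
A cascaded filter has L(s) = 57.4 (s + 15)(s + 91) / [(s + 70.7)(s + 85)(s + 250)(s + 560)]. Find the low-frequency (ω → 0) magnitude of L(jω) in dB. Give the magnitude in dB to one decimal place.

L(0) = 57.4 × 15 × 91 / (70.7 × 85 × 250 × 560) = 9.3128e-05
20 log₁₀(9.3128e-05) = -80.62 dB

-80.6 dB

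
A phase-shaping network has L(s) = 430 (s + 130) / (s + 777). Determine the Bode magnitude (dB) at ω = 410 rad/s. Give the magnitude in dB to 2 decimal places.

|j410 + 130| = √(410² + 130²) = 430.1
|j410 + 777| = √(410² + 777²) = 878.5
|L(j410)| = 430 × 430.1 / 878.5 = 210.52
20 log₁₀(210.52) = 46.466 dB

46.47 dB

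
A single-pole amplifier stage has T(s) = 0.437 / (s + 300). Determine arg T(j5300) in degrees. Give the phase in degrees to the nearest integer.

-87°

∠(j5300 + 300) = arctan(5300/300) = 86.76°
∠T(j5300) = −86.76° = -86.76°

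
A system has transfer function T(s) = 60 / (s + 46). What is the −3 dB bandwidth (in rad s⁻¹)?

For a single-pole low-pass, the −3 dB point is at the pole: ω = 46 rad s⁻¹.

46 rad s⁻¹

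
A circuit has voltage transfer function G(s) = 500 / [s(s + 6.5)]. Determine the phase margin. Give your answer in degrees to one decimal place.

16.5°

Gain crossover: |G(jω)| = 1 at ω ≈ 21.9 rad s⁻¹.
∠G(j21.9) = −90° − arctan(21.9/6.5) ≈ -163.46°
PM = 180° + (-163.46°) = 16.54°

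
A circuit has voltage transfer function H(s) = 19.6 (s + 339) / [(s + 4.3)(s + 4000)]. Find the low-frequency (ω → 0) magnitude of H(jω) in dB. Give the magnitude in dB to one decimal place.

-8.3 dB

H(0) = 19.6 × 339 / (4.3 × 4000) = 0.3863
20 log₁₀(0.3863) = -8.26 dB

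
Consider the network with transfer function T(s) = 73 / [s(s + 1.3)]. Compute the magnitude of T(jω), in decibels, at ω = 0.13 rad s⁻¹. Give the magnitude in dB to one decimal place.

|j0.13 + 1.3| = √(0.13² + 1.3²) = 1.306
|j0.13| = 0.13
|T(j0.13)| = 73 / (1.306 × 0.13) = 429.81
20 log₁₀(429.81) = 52.67 dB

52.7 dB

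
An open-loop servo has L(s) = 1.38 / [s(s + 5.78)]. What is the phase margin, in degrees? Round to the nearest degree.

88°

Gain crossover: |L(jω)| = 1 at ω ≈ 0.239 rad s⁻¹.
∠L(j0.239) = −90° − arctan(0.239/5.78) ≈ -92.36°
PM = 180° + (-92.36°) = 87.64°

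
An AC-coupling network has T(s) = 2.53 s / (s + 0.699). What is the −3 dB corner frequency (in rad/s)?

For a single-pole high-pass, the −3 dB point is at the pole: ω = 0.699 rad/s.

0.699 rad/s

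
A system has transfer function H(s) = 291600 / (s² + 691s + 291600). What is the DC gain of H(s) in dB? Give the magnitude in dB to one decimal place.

0.0 dB

H(0) = 291600 / 291600 = 1
20 log₁₀(1) = 0.00 dB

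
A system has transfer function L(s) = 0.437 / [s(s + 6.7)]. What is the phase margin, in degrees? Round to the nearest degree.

89°

Gain crossover: |L(jω)| = 1 at ω ≈ 0.0652 rad s⁻¹.
∠L(j0.0652) = −90° − arctan(0.0652/6.7) ≈ -90.56°
PM = 180° + (-90.56°) = 89.44°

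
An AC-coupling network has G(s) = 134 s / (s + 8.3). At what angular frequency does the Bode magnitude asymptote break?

The single real pole at s = −8.3 gives a corner at ω = 8.3 rad/s.

8.3 rad/s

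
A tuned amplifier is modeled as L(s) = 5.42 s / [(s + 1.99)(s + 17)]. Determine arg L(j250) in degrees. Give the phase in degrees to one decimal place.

-85.7°

∠(j250) = 90.00°
∠(j250 + 1.99) = arctan(250/1.99) = 89.54°
∠(j250 + 17) = arctan(250/17) = 86.11°
∠L(j250) = 90.00° − (89.54° + 86.11°) = -85.65°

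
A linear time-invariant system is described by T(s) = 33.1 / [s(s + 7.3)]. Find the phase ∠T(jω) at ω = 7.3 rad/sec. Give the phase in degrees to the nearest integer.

-135°

∠(j7.3 + 7.3) = arctan(7.3/7.3) = 45.00°
∠(j7.3) = 90.00°
∠T(j7.3) = − (45.00° + 90.00°) = -135.00°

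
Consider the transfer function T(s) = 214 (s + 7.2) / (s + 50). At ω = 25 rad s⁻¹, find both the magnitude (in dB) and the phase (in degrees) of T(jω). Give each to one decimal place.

|T| = 40.0 dB, ∠T = 47.4 deg

|j25 + 7.2| = √(25² + 7.2²) = 26.02
|j25 + 50| = √(25² + 50²) = 55.9
|T(j25)| = 214 × 26.02 / 55.9 = 99.594
20 log₁₀(99.594) = 39.96 dB
∠(j25 + 7.2) = arctan(25/7.2) = 73.93°
∠(j25 + 50) = arctan(25/50) = 26.57°
∠T(j25) = 73.93° − 26.57° = 47.37°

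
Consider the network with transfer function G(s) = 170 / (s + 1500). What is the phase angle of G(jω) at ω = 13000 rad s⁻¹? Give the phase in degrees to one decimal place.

-83.4°

∠(j13000 + 1500) = arctan(13000/1500) = 83.42°
∠G(j13000) = −83.42° = -83.42°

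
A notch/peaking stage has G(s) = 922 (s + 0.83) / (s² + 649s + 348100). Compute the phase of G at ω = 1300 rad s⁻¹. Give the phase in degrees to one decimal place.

∠(j1300 + 0.83) = arctan(1300/0.83) = 89.96°
∠[(j1300)² + 649(j1300) + 348100] = ∠[-1.3419e+06 + j8.437e+05] = 147.84°
∠G(j1300) = 89.96° − 147.84° = -57.88°

-57.9°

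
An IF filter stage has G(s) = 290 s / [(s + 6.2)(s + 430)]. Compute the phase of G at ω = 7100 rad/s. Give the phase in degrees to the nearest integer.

-86°

∠(j7100) = 90.00°
∠(j7100 + 6.2) = arctan(7100/6.2) = 89.95°
∠(j7100 + 430) = arctan(7100/430) = 86.53°
∠G(j7100) = 90.00° − (89.95° + 86.53°) = -86.48°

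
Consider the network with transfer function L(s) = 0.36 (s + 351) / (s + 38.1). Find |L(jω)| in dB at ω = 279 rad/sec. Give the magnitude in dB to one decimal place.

-4.8 dB

|j279 + 351| = √(279² + 351²) = 448.4
|j279 + 38.1| = √(279² + 38.1²) = 281.6
|L(j279)| = 0.36 × 448.4 / 281.6 = 0.57323
20 log₁₀(0.57323) = -4.83 dB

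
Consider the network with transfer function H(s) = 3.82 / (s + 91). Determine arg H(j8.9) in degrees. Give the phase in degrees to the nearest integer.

-6°

∠(j8.9 + 91) = arctan(8.9/91) = 5.59°
∠H(j8.9) = −5.59° = -5.59°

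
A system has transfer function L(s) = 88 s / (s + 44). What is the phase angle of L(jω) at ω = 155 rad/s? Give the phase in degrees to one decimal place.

∠(j155) = 90.00°
∠(j155 + 44) = arctan(155/44) = 74.15°
∠L(j155) = 90.00° − 74.15° = 15.85°

15.8°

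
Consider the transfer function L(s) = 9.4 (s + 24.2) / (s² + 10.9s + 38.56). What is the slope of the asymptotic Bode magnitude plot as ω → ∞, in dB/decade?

With 1 zero and 2 poles, the high-frequency asymptotic slope is 20 × (1 − 2) = -20 dB/decade.

-20 dB/decade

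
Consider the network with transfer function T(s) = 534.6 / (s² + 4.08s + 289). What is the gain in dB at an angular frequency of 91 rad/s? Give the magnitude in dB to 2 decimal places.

|(j91)² + 4.08(j91) + 289| = |-7992 + j371.28| = 8001
|T(j91)| = 534.6 / 8001 = 0.06682
20 log₁₀(0.06682) = -23.502 dB

-23.50 dB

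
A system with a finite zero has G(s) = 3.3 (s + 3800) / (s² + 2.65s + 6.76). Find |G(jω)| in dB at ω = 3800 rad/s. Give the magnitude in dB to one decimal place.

-58.2 dB

|j3800 + 3800| = √(3800² + 3800²) = 5374
|(j3800)² + 2.65(j3800) + 6.76| = |-1.444e+07 + j10070| = 1.444e+07
|G(j3800)| = 3.3 × 5374 / 1.444e+07 = 0.0012281
20 log₁₀(0.0012281) = -58.22 dB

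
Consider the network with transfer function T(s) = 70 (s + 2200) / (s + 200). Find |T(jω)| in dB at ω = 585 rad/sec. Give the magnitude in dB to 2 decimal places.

|j585 + 2200| = √(585² + 2200²) = 2276
|j585 + 200| = √(585² + 200²) = 618.2
|T(j585)| = 70 × 2276 / 618.2 = 257.75
20 log₁₀(257.75) = 48.224 dB

48.22 dB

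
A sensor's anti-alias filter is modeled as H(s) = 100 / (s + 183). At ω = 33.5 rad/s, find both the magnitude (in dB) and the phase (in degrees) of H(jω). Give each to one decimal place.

|j33.5 + 183| = √(33.5² + 183²) = 186
|H(j33.5)| = 100 / 186 = 0.53752
20 log₁₀(0.53752) = -5.39 dB
∠(j33.5 + 183) = arctan(33.5/183) = 10.37°
∠H(j33.5) = −10.37° = -10.37°

|H| = -5.4 dB, ∠H = -10.4°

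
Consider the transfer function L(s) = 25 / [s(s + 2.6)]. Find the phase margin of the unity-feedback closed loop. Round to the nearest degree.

29°

Gain crossover: |L(jω)| = 1 at ω ≈ 4.67 rad s⁻¹.
∠L(j4.67) = −90° − arctan(4.67/2.6) ≈ -150.91°
PM = 180° + (-150.91°) = 29.09°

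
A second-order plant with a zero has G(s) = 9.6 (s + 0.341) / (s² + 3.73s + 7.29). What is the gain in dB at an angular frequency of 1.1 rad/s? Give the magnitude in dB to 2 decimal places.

|j1.1 + 0.341| = √(1.1² + 0.341²) = 1.152
|(j1.1)² + 3.73(j1.1) + 7.29| = |6.08 + j4.103| = 7.335
|G(j1.1)| = 9.6 × 1.152 / 7.335 = 1.5073
20 log₁₀(1.5073) = 3.564 dB

3.56 dB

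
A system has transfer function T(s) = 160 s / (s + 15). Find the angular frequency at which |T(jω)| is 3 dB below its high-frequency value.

For a single-pole high-pass, the −3 dB point is at the pole: ω = 15 rad/s.

15 rad/s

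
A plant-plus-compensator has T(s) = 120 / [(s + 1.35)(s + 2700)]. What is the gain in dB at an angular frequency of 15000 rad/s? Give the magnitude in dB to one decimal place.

-125.6 dB

|j15000 + 1.35| = √(15000² + 1.35²) = 1.5e+04
|j15000 + 2700| = √(15000² + 2700²) = 1.524e+04
|T(j15000)| = 120 / (1.5e+04 × 1.524e+04) = 5.249e-07
20 log₁₀(5.249e-07) = -125.60 dB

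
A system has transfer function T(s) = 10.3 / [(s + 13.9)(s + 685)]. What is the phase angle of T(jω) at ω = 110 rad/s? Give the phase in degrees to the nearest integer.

∠(j110 + 13.9) = arctan(110/13.9) = 82.80°
∠(j110 + 685) = arctan(110/685) = 9.12°
∠T(j110) = − (82.80° + 9.12°) = -91.92°

-92°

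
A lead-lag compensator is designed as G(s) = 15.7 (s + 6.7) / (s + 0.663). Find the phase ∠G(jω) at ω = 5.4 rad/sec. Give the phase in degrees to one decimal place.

∠(j5.4 + 6.7) = arctan(5.4/6.7) = 38.87°
∠(j5.4 + 0.663) = arctan(5.4/0.663) = 83.00°
∠G(j5.4) = 38.87° − 83.00° = -44.13°

-44.1°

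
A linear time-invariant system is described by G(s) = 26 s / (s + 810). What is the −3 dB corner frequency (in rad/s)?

810 rad/s

For a single-pole high-pass, the −3 dB point is at the pole: ω = 810 rad/s.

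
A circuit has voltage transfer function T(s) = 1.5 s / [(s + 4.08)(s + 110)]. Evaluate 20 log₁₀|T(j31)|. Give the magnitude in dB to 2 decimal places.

-37.71 dB

|j31| = 31
|j31 + 4.08| = √(31² + 4.08²) = 31.27
|j31 + 110| = √(31² + 110²) = 114.3
|T(j31)| = 1.5 × 31 / (31.27 × 114.3) = 0.013013
20 log₁₀(0.013013) = -37.713 dB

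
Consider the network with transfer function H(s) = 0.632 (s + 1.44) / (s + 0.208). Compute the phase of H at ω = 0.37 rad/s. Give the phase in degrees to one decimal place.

-46.2°

∠(j0.37 + 1.44) = arctan(0.37/1.44) = 14.41°
∠(j0.37 + 0.208) = arctan(0.37/0.208) = 60.66°
∠H(j0.37) = 14.41° − 60.66° = -46.25°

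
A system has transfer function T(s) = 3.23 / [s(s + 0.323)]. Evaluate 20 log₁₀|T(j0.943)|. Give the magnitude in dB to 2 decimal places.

|j0.943 + 0.323| = √(0.943² + 0.323²) = 0.9968
|j0.943| = 0.943
|T(j0.943)| = 3.23 / (0.9968 × 0.943) = 3.4363
20 log₁₀(3.4363) = 10.722 dB

10.72 dB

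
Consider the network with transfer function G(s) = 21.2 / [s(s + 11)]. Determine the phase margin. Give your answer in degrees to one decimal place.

Gain crossover: |G(jω)| = 1 at ω ≈ 1.9 rad/sec.
∠G(j1.9) = −90° − arctan(1.9/11) ≈ -99.80°
PM = 180° + (-99.80°) = 80.20°

80.2°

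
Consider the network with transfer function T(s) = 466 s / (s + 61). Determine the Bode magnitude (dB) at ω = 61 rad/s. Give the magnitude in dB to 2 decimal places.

50.36 dB

|j61| = 61
|j61 + 61| = √(61² + 61²) = 86.27
|T(j61)| = 466 × 61 / 86.27 = 329.51
20 log₁₀(329.51) = 50.357 dB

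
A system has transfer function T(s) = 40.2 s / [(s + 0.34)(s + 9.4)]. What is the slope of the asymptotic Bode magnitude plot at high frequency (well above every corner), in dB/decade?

-20 dB/decade

With 1 zero and 2 poles, the high-frequency asymptotic slope is 20 × (1 − 2) = -20 dB/decade.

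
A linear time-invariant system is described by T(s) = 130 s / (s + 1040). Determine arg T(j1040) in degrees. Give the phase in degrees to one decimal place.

45.0°

∠(j1040) = 90.00°
∠(j1040 + 1040) = arctan(1040/1040) = 45.00°
∠T(j1040) = 90.00° − 45.00° = 45.00°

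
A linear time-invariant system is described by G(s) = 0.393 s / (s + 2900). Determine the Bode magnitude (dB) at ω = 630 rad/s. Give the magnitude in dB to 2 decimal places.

|j630| = 630
|j630 + 2900| = √(630² + 2900²) = 2968
|G(j630)| = 0.393 × 630 / 2968 = 0.08343
20 log₁₀(0.08343) = -21.574 dB

-21.57 dB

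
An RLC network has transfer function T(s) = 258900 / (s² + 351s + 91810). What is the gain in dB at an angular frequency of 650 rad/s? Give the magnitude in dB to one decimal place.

-3.8 dB

|(j650)² + 351(j650) + 91810| = |-3.3069e+05 + j2.2815e+05| = 4.018e+05
|T(j650)| = 258900 / 4.018e+05 = 0.64442
20 log₁₀(0.64442) = -3.82 dB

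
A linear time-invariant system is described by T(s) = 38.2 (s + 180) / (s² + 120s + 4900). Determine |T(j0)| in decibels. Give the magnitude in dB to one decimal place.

2.9 dB

T(0) = 38.2 × 180 / 4900 = 1.4033
20 log₁₀(1.4033) = 2.94 dB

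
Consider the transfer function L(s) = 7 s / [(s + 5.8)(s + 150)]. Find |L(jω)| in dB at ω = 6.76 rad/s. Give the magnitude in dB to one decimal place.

-29.0 dB

|j6.76| = 6.76
|j6.76 + 5.8| = √(6.76² + 5.8²) = 8.907
|j6.76 + 150| = √(6.76² + 150²) = 150.2
|L(j6.76)| = 7 × 6.76 / (8.907 × 150.2) = 0.035381
20 log₁₀(0.035381) = -29.02 dB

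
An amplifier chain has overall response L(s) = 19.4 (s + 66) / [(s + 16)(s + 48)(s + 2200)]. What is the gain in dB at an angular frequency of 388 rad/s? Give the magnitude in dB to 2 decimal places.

-92.95 dB

|j388 + 66| = √(388² + 66²) = 393.6
|j388 + 16| = √(388² + 16²) = 388.3
|j388 + 48| = √(388² + 48²) = 391
|j388 + 2200| = √(388² + 2200²) = 2234
|L(j388)| = 19.4 × 393.6 / (388.3 × 391 × 2234) = 2.2512e-05
20 log₁₀(2.2512e-05) = -92.952 dB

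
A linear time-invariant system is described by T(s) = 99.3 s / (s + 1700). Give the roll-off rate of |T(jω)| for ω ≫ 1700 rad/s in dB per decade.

With 1 zero and 1 pole, the high-frequency asymptotic slope is 20 × (1 − 1) = 0 dB/decade.

0 dB/decade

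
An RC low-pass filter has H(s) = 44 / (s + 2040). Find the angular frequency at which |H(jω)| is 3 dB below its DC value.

2040 rad/sec

For a single-pole low-pass, the −3 dB point is at the pole: ω = 2040 rad/sec.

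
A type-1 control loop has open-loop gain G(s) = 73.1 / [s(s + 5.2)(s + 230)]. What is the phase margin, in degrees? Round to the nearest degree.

89°

Gain crossover: |G(jω)| = 1 at ω ≈ 0.0611 rad/s.
∠G(j0.0611) = −90° − arctan(0.0611/5.2) − arctan(0.0611/230) ≈ -90.69°
PM = 180° + (-90.69°) = 89.31°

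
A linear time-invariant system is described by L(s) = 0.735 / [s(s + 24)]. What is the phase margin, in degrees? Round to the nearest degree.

90°

Gain crossover: |L(jω)| = 1 at ω ≈ 0.0306 rad/s.
∠L(j0.0306) = −90° − arctan(0.0306/24) ≈ -90.07°
PM = 180° + (-90.07°) = 89.93°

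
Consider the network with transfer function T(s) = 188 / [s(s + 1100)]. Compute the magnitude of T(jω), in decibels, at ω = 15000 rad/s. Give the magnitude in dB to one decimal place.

-121.6 dB

|j15000 + 1100| = √(15000² + 1100²) = 1.504e+04
|j15000| = 1.5e+04
|T(j15000)| = 188 / (1.504e+04 × 1.5e+04) = 8.3332e-07
20 log₁₀(8.3332e-07) = -121.58 dB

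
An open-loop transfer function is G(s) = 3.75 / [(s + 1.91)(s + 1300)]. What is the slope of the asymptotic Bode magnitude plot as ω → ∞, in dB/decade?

With 0 zeros and 2 poles, the high-frequency asymptotic slope is 20 × (0 − 2) = -40 dB/decade.

-40 dB/decade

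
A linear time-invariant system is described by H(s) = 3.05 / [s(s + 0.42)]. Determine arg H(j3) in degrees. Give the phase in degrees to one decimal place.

-172.0°

∠(j3 + 0.42) = arctan(3/0.42) = 82.03°
∠(j3) = 90.00°
∠H(j3) = − (82.03° + 90.00°) = -172.03°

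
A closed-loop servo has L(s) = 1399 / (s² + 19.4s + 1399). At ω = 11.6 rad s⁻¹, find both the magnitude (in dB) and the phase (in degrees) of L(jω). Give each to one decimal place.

|L| = 0.7 dB, ∠L = -10.1°

|(j11.6)² + 19.4(j11.6) + 1399| = |1264.4 + j225.04| = 1284
|L(j11.6)| = 1399 / 1284 = 1.0893
20 log₁₀(1.0893) = 0.74 dB
∠[(j11.6)² + 19.4(j11.6) + 1399] = ∠[1264.4 + j225.04] = 10.09°
∠L(j11.6) = −10.09° = -10.09°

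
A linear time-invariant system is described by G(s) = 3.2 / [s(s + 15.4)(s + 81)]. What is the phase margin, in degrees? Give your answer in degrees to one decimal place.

90.0°

Gain crossover: |G(jω)| = 1 at ω ≈ 0.00257 rad/s.
∠G(j0.00257) = −90° − arctan(0.00257/15.4) − arctan(0.00257/81) ≈ -90.01°
PM = 180° + (-90.01°) = 89.99°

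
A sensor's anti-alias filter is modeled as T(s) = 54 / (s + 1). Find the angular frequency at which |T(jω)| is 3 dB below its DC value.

1 rad/s

For a single-pole low-pass, the −3 dB point is at the pole: ω = 1 rad/s.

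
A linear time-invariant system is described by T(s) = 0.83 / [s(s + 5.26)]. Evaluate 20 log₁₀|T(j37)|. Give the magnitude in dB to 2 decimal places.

|j37 + 5.26| = √(37² + 5.26²) = 37.37
|j37| = 37
|T(j37)| = 0.83 / (37.37 × 37) = 0.00060025
20 log₁₀(0.00060025) = -64.433 dB

-64.43 dB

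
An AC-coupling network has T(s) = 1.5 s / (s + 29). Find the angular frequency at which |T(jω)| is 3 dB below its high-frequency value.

For a single-pole high-pass, the −3 dB point is at the pole: ω = 29 rad/s.

29 rad/s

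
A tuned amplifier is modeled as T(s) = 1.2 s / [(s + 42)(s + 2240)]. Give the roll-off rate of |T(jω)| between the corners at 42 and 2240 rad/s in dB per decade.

In this band the factors already past their corner are: 1 differentiator zero, pole at 42; net slope = 0 dB/decade.

0 dB/decade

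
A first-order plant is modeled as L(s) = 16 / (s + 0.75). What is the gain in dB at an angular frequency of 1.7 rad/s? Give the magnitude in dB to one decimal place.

|j1.7 + 0.75| = √(1.7² + 0.75²) = 1.858
|L(j1.7)| = 16 / 1.858 = 8.611
20 log₁₀(8.611) = 18.70 dB

18.7 dB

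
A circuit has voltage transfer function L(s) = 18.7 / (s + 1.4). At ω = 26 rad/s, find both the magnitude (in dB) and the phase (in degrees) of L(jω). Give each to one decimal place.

|L| = -2.9 dB, ∠L = -86.9°

|j26 + 1.4| = √(26² + 1.4²) = 26.04
|L(j26)| = 18.7 / 26.04 = 0.71819
20 log₁₀(0.71819) = -2.88 dB
∠(j26 + 1.4) = arctan(26/1.4) = 86.92°
∠L(j26) = −86.92° = -86.92°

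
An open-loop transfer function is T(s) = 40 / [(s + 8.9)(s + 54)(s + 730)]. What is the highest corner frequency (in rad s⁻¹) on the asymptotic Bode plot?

730 rad s⁻¹

Break frequencies occur at each pole and zero magnitude: 8.9 rad s⁻¹, 54 rad s⁻¹, 730 rad s⁻¹.
The highest is 730 rad s⁻¹.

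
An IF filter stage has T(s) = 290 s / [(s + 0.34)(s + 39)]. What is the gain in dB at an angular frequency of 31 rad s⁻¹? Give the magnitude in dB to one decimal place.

|j31| = 31
|j31 + 0.34| = √(31² + 0.34²) = 31
|j31 + 39| = √(31² + 39²) = 49.82
|T(j31)| = 290 × 31 / (31 × 49.82) = 5.8206
20 log₁₀(5.8206) = 15.30 dB

15.3 dB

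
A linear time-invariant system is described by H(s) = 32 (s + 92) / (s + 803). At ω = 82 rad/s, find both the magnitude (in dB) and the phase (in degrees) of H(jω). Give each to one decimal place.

|H| = 13.8 dB, ∠H = 35.9 deg

|j82 + 92| = √(82² + 92²) = 123.2
|j82 + 803| = √(82² + 803²) = 807.2
|H(j82)| = 32 × 123.2 / 807.2 = 4.8858
20 log₁₀(4.8858) = 13.78 dB
∠(j82 + 92) = arctan(82/92) = 41.71°
∠(j82 + 803) = arctan(82/803) = 5.83°
∠H(j82) = 41.71° − 5.83° = 35.88°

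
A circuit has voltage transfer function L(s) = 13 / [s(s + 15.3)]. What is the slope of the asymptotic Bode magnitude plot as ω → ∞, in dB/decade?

With 0 zeros and 2 poles, the high-frequency asymptotic slope is 20 × (0 − 2) = -40 dB/decade.

-40 dB/decade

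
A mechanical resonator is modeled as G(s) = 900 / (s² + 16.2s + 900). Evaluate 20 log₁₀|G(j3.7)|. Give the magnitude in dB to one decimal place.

0.1 dB

|(j3.7)² + 16.2(j3.7) + 900| = |886.31 + j59.94| = 888.3
|G(j3.7)| = 900 / 888.3 = 1.0131
20 log₁₀(1.0131) = 0.11 dB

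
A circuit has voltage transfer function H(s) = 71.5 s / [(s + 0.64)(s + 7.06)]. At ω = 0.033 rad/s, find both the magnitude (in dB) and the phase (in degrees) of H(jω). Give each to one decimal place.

|j0.033| = 0.033
|j0.033 + 0.64| = √(0.033² + 0.64²) = 0.6409
|j0.033 + 7.06| = √(0.033² + 7.06²) = 7.06
|H(j0.033)| = 71.5 × 0.033 / (0.6409 × 7.06) = 0.5215
20 log₁₀(0.5215) = -5.65 dB
∠(j0.033) = 90.00°
∠(j0.033 + 0.64) = arctan(0.033/0.64) = 2.95°
∠(j0.033 + 7.06) = arctan(0.033/7.06) = 0.27°
∠H(j0.033) = 90.00° − (2.95° + 0.27°) = 86.78°

|H| = -5.7 dB, ∠H = 86.8°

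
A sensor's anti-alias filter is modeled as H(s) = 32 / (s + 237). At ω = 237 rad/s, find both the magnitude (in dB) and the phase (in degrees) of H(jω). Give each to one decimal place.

|H| = -20.4 dB, ∠H = -45.0°

|j237 + 237| = √(237² + 237²) = 335.2
|H(j237)| = 32 / 335.2 = 0.095474
20 log₁₀(0.095474) = -20.40 dB
∠(j237 + 237) = arctan(237/237) = 45.00°
∠H(j237) = −45.00° = -45.00°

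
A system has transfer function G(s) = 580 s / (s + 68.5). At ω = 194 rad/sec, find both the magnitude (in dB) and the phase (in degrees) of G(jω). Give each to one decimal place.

|j194| = 194
|j194 + 68.5| = √(194² + 68.5²) = 205.7
|G(j194)| = 580 × 194 / 205.7 = 546.91
20 log₁₀(546.91) = 54.76 dB
∠(j194) = 90.00°
∠(j194 + 68.5) = arctan(194/68.5) = 70.55°
∠G(j194) = 90.00° − 70.55° = 19.45°

|G| = 54.8 dB, ∠G = 19.4°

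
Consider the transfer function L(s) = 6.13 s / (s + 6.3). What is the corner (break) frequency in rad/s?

The single real pole at s = −6.3 gives a corner at ω = 6.3 rad/s.

6.3 rad/s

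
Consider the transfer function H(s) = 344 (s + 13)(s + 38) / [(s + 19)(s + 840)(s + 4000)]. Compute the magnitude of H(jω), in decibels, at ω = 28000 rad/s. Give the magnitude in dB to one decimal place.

-38.3 dB

|j28000 + 13| = √(28000² + 13²) = 2.8e+04
|j28000 + 38| = √(28000² + 38²) = 2.8e+04
|j28000 + 19| = √(28000² + 19²) = 2.8e+04
|j28000 + 840| = √(28000² + 840²) = 2.801e+04
|j28000 + 4000| = √(28000² + 4000²) = 2.828e+04
|H(j28000)| = 344 × 2.8e+04 × 2.8e+04 / (2.8e+04 × 2.801e+04 × 2.828e+04) = 0.012157
20 log₁₀(0.012157) = -38.30 dB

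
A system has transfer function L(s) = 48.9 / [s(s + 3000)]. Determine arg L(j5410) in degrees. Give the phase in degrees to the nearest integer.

-151°

∠(j5410 + 3000) = arctan(5410/3000) = 60.99°
∠(j5410) = 90.00°
∠L(j5410) = − (60.99° + 90.00°) = -150.99°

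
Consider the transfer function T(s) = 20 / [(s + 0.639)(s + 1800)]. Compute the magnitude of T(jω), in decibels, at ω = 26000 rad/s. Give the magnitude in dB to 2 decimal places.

|j26000 + 0.639| = √(26000² + 0.639²) = 2.6e+04
|j26000 + 1800| = √(26000² + 1800²) = 2.606e+04
|T(j26000)| = 20 / (2.6e+04 × 2.606e+04) = 2.9515e-08
20 log₁₀(2.9515e-08) = -150.599 dB

-150.60 dB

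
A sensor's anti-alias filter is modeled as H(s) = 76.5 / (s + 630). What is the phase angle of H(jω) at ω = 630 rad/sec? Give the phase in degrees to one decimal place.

-45.0 deg

∠(j630 + 630) = arctan(630/630) = 45.00°
∠H(j630) = −45.00° = -45.00°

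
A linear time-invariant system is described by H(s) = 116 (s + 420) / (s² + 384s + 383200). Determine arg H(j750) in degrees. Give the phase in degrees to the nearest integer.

-61 deg

∠(j750 + 420) = arctan(750/420) = 60.75°
∠[(j750)² + 384(j750) + 383200] = ∠[-1.793e+05 + j2.88e+05] = 121.91°
∠H(j750) = 60.75° − 121.91° = -61.15°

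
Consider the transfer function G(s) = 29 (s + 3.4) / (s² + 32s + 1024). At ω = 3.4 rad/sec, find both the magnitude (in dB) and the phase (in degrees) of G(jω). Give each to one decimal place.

|G| = -17.3 dB, ∠G = 38.9°

|j3.4 + 3.4| = √(3.4² + 3.4²) = 4.808
|(j3.4)² + 32(j3.4) + 1024| = |1012.4 + j108.8| = 1018
|G(j3.4)| = 29 × 4.808 / 1018 = 0.13694
20 log₁₀(0.13694) = -17.27 dB
∠(j3.4 + 3.4) = arctan(3.4/3.4) = 45.00°
∠[(j3.4)² + 32(j3.4) + 1024] = ∠[1012.4 + j108.8] = 6.13°
∠G(j3.4) = 45.00° − 6.13° = 38.87°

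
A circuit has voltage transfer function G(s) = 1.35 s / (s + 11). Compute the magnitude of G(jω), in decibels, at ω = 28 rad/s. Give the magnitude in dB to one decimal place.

|j28| = 28
|j28 + 11| = √(28² + 11²) = 30.08
|G(j28)| = 1.35 × 28 / 30.08 = 1.2565
20 log₁₀(1.2565) = 1.98 dB

2.0 dB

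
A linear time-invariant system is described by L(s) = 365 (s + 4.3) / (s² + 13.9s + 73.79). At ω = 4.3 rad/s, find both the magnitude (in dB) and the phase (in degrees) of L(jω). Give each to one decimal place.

|j4.3 + 4.3| = √(4.3² + 4.3²) = 6.081
|(j4.3)² + 13.9(j4.3) + 73.79| = |55.3 + j59.77| = 81.43
|L(j4.3)| = 365 × 6.081 / 81.43 = 27.258
20 log₁₀(27.258) = 28.71 dB
∠(j4.3 + 4.3) = arctan(4.3/4.3) = 45.00°
∠[(j4.3)² + 13.9(j4.3) + 73.79] = ∠[55.3 + j59.77] = 47.22°
∠L(j4.3) = 45.00° − 47.22° = -2.22°

|L| = 28.7 dB, ∠L = -2.2 deg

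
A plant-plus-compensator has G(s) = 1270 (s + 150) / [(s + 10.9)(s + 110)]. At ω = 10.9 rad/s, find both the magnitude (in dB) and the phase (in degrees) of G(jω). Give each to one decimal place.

|j10.9 + 150| = √(10.9² + 150²) = 150.4
|j10.9 + 10.9| = √(10.9² + 10.9²) = 15.41
|j10.9 + 110| = √(10.9² + 110²) = 110.5
|G(j10.9)| = 1270 × 150.4 / (15.41 × 110.5) = 112.09
20 log₁₀(112.09) = 40.99 dB
∠(j10.9 + 150) = arctan(10.9/150) = 4.16°
∠(j10.9 + 10.9) = arctan(10.9/10.9) = 45.00°
∠(j10.9 + 110) = arctan(10.9/110) = 5.66°
∠G(j10.9) = 4.16° − (45.00° + 5.66°) = -46.50°

|G| = 41.0 dB, ∠G = -46.5°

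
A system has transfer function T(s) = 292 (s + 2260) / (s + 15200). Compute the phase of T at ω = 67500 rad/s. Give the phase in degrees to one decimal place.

10.8 deg

∠(j67500 + 2260) = arctan(67500/2260) = 88.08°
∠(j67500 + 15200) = arctan(67500/15200) = 77.31°
∠T(j67500) = 88.08° − 77.31° = 10.77°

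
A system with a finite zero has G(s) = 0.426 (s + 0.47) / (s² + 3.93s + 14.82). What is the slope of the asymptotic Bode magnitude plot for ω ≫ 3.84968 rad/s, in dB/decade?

With 1 zero and 2 poles, the high-frequency asymptotic slope is 20 × (1 − 2) = -20 dB/decade.

-20 dB/decade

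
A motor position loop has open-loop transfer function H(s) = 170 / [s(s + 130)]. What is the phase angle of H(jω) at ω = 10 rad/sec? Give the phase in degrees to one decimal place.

-94.4°

∠(j10 + 130) = arctan(10/130) = 4.40°
∠(j10) = 90.00°
∠H(j10) = − (4.40° + 90.00°) = -94.40°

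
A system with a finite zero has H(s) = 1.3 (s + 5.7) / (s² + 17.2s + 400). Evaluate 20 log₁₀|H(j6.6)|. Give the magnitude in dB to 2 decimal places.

-30.37 dB

|j6.6 + 5.7| = √(6.6² + 5.7²) = 8.721
|(j6.6)² + 17.2(j6.6) + 400| = |356.44 + j113.52| = 374.1
|H(j6.6)| = 1.3 × 8.721 / 374.1 = 0.030306
20 log₁₀(0.030306) = -30.369 dB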